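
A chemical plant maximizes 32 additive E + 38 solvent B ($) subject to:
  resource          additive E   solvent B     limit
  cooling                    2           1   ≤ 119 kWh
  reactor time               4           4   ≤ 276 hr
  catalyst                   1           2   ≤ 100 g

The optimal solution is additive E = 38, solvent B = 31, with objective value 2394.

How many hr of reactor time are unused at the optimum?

0

reactor time used = 4·38 + 4·31 = 276; slack = 276 − 276 = 0.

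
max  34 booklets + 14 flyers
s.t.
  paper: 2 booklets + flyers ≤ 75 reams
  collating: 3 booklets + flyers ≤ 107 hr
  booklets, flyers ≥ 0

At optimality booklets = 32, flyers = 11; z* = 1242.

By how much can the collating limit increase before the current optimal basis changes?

Binding constraints: paper, collating. The basis is B = [[2,1],[3,1]] with det -1.
Per unit increase in collating, x* moves by d = (1, -2).
The basis stays optimal until flyers reaches 0; allowable increase = 5.5 hr.

5.5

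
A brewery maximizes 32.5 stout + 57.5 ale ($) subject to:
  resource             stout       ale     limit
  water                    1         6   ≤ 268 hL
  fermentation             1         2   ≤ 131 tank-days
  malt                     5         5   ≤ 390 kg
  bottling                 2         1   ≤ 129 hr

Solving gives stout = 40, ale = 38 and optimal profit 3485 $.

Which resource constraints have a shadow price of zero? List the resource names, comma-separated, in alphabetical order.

bottling, fermentation

water: 268/268 (binding)
fermentation: 116/131 (slack 15)
malt: 390/390 (binding)
bottling: 118/129 (slack 11)
By complementary slackness, a constraint with positive slack has shadow price 0 → bottling, fermentation.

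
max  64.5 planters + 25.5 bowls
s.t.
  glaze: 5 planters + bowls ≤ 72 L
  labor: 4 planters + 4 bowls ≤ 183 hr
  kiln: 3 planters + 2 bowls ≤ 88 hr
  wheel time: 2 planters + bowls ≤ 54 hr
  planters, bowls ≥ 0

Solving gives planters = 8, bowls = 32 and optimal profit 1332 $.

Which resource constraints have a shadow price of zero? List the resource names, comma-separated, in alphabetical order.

glaze: 72/72 (binding)
labor: 160/183 (slack 23)
kiln: 88/88 (binding)
wheel time: 48/54 (slack 6)
By complementary slackness, a constraint with positive slack has shadow price 0 → labor, wheel time.

labor, wheel time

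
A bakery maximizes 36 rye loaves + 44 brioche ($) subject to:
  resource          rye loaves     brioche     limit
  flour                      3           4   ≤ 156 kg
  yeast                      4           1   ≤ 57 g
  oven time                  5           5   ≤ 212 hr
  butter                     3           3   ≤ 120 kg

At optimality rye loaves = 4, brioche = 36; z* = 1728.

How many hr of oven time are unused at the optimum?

12

oven time used = 5·4 + 5·36 = 200; slack = 212 − 200 = 12.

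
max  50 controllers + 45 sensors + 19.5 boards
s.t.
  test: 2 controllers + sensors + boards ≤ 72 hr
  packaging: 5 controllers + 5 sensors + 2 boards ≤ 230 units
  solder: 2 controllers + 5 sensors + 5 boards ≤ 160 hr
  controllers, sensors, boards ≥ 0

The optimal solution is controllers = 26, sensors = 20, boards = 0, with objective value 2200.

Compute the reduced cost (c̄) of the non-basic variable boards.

-1.5

At the optimum: test uses 72 of 72 (binding); packaging uses 230 of 230 (binding); solder uses 152 of 160 (slack = 8).
Slack constraints have shadow price 0 (complementary slackness).
Dual feasibility on the basic columns requires 2·y_test + 5·y_packaging = 50, 1·y_test + 5·y_packaging = 45.
→ y_test = 5 and y_packaging = 8.
Reduced cost of boards: c₃ − yᵀa₃ = 19.5 − (5·1 + 8·2) = 19.5 − 21 = -1.5.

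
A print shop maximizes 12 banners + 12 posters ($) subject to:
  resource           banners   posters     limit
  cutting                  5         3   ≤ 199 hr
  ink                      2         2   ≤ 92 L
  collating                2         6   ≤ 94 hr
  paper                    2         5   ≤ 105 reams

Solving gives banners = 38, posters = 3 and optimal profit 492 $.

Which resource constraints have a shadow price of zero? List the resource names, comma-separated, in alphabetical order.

cutting: 199/199 (binding)
ink: 82/92 (slack 10)
collating: 94/94 (binding)
paper: 91/105 (slack 14)
By complementary slackness, a constraint with positive slack has shadow price 0 → ink, paper.

ink, paper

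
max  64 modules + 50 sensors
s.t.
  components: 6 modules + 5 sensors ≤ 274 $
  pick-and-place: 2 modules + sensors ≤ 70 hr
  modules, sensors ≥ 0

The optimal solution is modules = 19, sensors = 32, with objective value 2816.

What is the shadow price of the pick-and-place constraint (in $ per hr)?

5

Both components and pick-and-place are binding at x*.
From A_Bᵀ y = c: 6·y_components + 2·y_pick-and-place = 64; 5·y_components + 1·y_pick-and-place = 50.
Solving: y_components = 9, y_pick-and-place = 5.
Shadow price of pick-and-place = 5.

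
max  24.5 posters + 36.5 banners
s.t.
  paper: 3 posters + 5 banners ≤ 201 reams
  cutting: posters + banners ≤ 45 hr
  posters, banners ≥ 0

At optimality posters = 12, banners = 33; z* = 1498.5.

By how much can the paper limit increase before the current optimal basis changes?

Binding constraints: paper, cutting. The basis is B = [[3,5],[1,1]] with det -2.
Per unit increase in paper, x* moves by d = (-0.5, 0.5).
The basis stays optimal until posters reaches 0; allowable increase = 24 reams.

24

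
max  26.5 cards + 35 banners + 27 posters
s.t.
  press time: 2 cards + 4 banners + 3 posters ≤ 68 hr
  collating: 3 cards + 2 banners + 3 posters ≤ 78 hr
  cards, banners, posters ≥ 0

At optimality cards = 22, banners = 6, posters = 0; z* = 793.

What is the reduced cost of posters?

-6

Both press time and collating are binding at x*.
From A_Bᵀ y = c: 2·y_press time + 3·y_collating = 26.5; 4·y_press time + 2·y_collating = 35.
This yields shadow prices y_press time = 6.5, y_collating = 4.5.
Reduced cost of posters: c₃ − yᵀa₃ = 27 − (6.5·3 + 4.5·3) = 27 − 33 = -6.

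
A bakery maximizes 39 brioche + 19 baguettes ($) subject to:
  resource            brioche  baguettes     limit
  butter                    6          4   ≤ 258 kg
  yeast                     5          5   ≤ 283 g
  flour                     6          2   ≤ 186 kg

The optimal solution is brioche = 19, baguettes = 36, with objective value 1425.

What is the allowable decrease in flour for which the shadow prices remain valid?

9.6

Binding constraints: butter, flour. The basis is B = [[6,4],[6,2]] with det -12.
Per unit decrease in flour, x* moves by d = (-0.3333, 0.5).
The basis stays optimal until yeast becomes binding; allowable decrease = 9.6 kg.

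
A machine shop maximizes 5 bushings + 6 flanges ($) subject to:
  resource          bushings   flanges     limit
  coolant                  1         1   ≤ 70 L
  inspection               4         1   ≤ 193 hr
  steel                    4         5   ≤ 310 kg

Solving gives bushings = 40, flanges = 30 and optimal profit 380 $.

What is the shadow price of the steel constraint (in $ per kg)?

1

At the optimum: coolant uses 70 of 70 (binding); inspection uses 190 of 193 (slack = 3); steel uses 310 of 310 (binding).
Since inspection is not tight, its dual is 0.
The binding rows give the dual system: 1·y_coolant + 4·y_steel = 5 and 1·y_coolant + 5·y_steel = 6.
This yields shadow prices y_coolant = 1, y_steel = 1.
Shadow price of steel = 1.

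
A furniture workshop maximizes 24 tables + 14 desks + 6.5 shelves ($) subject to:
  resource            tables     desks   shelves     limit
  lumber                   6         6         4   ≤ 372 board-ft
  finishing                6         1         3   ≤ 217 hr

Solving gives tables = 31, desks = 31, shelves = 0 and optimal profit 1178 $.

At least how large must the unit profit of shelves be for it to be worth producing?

14

Both lumber and finishing are binding at x*.
The binding rows give the dual system: 6·y_lumber + 6·y_finishing = 24 and 6·y_lumber + 1·y_finishing = 14.
→ y_lumber = 2 and y_finishing = 2.
shelves enters the basis when its profit ≥ yᵀa₃ = 2·4 + 2·3 = 14.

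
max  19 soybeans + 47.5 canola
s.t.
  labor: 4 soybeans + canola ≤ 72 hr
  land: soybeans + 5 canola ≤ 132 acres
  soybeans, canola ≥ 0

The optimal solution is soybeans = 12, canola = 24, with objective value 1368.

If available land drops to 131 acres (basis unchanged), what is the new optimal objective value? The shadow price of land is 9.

1359

Δb = -1, so new z* = 1368 + (9)·(-1) = 1368 − 9 = 1359.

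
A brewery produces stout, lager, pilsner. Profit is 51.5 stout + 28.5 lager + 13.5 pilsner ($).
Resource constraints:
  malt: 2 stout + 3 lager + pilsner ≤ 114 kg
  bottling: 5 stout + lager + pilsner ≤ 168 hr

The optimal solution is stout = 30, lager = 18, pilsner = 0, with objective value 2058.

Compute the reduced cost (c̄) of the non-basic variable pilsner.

-1

At the optimum: malt uses 114 of 114 (binding); bottling uses 168 of 168 (binding).
The binding rows give the dual system: 2·y_malt + 5·y_bottling = 51.5 and 3·y_malt + 1·y_bottling = 28.5.
This yields shadow prices y_malt = 7, y_bottling = 7.5.
Reduced cost of pilsner: c₃ − yᵀa₃ = 13.5 − (7·1 + 7.5·1) = 13.5 − 14.5 = -1.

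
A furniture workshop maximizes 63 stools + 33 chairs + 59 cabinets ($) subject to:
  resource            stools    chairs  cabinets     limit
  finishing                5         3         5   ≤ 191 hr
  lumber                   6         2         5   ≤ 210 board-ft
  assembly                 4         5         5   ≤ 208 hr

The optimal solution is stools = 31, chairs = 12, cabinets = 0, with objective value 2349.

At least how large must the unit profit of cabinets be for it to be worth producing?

At the optimum: finishing uses 191 of 191 (binding); lumber uses 210 of 210 (binding); assembly uses 184 of 208 (slack = 24).
Since assembly is not tight, its dual is 0.
From A_Bᵀ y = c: 5·y_finishing + 6·y_lumber = 63; 3·y_finishing + 2·y_lumber = 33.
This yields shadow prices y_finishing = 9, y_lumber = 3.
cabinets enters the basis when its profit ≥ yᵀa₃ = 9·5 + 3·5 = 60.

60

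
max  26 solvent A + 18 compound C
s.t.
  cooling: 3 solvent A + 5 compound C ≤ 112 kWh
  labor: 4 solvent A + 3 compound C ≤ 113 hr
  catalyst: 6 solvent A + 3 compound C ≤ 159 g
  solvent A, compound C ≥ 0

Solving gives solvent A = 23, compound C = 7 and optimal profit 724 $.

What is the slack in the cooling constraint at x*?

cooling used = 3·23 + 5·7 = 104; slack = 112 − 104 = 8.

8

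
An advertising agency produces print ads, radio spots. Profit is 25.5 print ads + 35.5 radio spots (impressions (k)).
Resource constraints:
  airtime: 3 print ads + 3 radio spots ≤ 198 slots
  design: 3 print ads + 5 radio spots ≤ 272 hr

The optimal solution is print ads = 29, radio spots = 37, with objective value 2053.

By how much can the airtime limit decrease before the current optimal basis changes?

34.8

Binding constraints: airtime, design. The basis is B = [[3,3],[3,5]] with det 6.
Per unit decrease in airtime, x* moves by d = (-0.8333, 0.5).
The basis stays optimal until print ads reaches 0; allowable decrease = 34.8 slots.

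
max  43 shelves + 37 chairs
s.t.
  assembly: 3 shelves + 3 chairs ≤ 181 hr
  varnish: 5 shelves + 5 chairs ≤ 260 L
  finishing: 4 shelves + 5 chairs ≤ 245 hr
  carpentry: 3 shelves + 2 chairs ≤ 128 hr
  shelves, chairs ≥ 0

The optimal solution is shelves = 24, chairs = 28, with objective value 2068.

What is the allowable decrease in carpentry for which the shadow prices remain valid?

Binding constraints: varnish, carpentry. The basis is B = [[5,5],[3,2]] with det -5.
Per unit decrease in carpentry, x* moves by d = (-1, 1).
The basis stays optimal until finishing becomes binding; allowable decrease = 9 hr.

9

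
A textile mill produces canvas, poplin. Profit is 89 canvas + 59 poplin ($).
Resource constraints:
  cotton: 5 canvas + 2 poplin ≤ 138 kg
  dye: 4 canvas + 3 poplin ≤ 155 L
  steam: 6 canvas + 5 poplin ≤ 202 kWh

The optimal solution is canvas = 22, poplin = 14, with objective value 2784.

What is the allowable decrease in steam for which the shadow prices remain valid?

36.4

Binding constraints: cotton, steam. The basis is B = [[5,2],[6,5]] with det 13.
Per unit decrease in steam, x* moves by d = (0.1538, -0.3846).
The basis stays optimal until poplin reaches 0; allowable decrease = 36.4 kWh.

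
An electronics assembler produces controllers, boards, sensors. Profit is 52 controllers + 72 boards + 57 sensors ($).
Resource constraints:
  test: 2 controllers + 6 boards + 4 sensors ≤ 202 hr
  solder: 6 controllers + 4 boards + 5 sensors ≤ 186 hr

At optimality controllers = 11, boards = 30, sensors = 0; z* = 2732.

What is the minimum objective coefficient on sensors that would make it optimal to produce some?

Both test and solder are binding at x*.
Dual feasibility on the basic columns requires 2·y_test + 6·y_solder = 52, 6·y_test + 4·y_solder = 72.
→ y_test = 8 and y_solder = 6.
sensors enters the basis when its profit ≥ yᵀa₃ = 8·4 + 6·5 = 62.

62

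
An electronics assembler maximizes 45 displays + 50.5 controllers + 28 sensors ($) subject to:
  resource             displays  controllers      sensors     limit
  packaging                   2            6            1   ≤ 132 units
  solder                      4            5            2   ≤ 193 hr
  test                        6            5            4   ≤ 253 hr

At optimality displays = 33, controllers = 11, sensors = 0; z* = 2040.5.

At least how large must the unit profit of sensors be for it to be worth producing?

29

Check each constraint at x*: packaging 132/132 (tight); solder 187/193 (slack 6); test 253/253 (tight).
By complementary slackness, y = 0 for the non-binding constraint.
The binding rows give the dual system: 2·y_packaging + 6·y_test = 45 and 6·y_packaging + 5·y_test = 50.5.
This yields shadow prices y_packaging = 3, y_test = 6.5.
sensors enters the basis when its profit ≥ yᵀa₃ = 3·1 + 6.5·4 = 29.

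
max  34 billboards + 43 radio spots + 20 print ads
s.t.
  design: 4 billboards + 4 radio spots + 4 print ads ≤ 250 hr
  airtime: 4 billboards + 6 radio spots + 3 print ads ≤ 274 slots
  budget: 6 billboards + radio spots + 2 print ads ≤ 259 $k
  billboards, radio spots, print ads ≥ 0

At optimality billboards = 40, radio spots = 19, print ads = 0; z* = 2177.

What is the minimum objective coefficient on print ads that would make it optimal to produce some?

23

Check each constraint at x*: design 236/250 (slack 14); airtime 274/274 (tight); budget 259/259 (tight).
By complementary slackness, y = 0 for the non-binding constraint.
From A_Bᵀ y = c: 4·y_airtime + 6·y_budget = 34; 6·y_airtime + 1·y_budget = 43.
Solving: y_airtime = 7, y_budget = 1.
print ads enters the basis when its profit ≥ yᵀa₃ = 7·3 + 1·2 = 23.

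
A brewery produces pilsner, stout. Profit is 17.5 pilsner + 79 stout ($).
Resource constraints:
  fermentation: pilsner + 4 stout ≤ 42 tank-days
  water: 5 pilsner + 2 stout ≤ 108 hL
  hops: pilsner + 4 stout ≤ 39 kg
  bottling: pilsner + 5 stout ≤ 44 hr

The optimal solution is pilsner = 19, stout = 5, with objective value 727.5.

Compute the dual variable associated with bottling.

Check each constraint at x*: fermentation 39/42 (slack 3); water 105/108 (slack 3); hops 39/39 (tight); bottling 44/44 (tight).
Slack constraints have shadow price 0 (complementary slackness).
From A_Bᵀ y = c: 1·y_hops + 1·y_bottling = 17.5; 4·y_hops + 5·y_bottling = 79.
This yields shadow prices y_hops = 8.5, y_bottling = 9.
Shadow price of bottling = 9.

9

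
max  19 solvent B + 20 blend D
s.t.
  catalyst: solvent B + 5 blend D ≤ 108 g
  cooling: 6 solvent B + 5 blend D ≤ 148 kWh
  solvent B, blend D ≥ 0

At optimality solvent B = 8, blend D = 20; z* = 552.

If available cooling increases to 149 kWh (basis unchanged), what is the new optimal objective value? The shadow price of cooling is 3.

Δb = 1, so new z* = 552 + (3)·(1) = 552 + 3 = 555.

555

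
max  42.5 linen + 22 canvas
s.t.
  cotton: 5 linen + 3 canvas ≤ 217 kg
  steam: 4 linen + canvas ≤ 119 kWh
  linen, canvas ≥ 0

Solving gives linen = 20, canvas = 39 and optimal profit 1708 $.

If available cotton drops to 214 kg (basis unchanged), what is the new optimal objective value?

Check each constraint at x*: cotton 217/217 (tight); steam 119/119 (tight).
The binding rows give the dual system: 5·y_cotton + 4·y_steam = 42.5 and 3·y_cotton + 1·y_steam = 22.
Solving: y_cotton = 6.5, y_steam = 2.5.
Δz = y_cotton·Δb = 6.5 × (-3) = -19.5, so new z* = 1708 − 19.5 = 1688.5.

1688.5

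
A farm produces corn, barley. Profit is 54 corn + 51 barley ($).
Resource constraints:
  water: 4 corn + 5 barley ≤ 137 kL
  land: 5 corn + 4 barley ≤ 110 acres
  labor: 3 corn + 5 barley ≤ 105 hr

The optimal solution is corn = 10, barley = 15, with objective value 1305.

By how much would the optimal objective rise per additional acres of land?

9

At the optimum: water uses 115 of 137 (slack = 22); land uses 110 of 110 (binding); labor uses 105 of 105 (binding).
Slack constraints have shadow price 0 (complementary slackness).
From A_Bᵀ y = c: 5·y_land + 3·y_labor = 54; 4·y_land + 5·y_labor = 51.
This yields shadow prices y_land = 9, y_labor = 3.
Shadow price of land = 9.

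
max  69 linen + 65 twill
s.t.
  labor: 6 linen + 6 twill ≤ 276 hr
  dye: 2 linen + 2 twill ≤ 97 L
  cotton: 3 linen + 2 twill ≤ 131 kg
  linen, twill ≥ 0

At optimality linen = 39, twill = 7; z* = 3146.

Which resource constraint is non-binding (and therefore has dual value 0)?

labor: 276/276 (binding)
dye: 92/97 (slack 5)
cotton: 131/131 (binding)
By complementary slackness, a constraint with positive slack has shadow price 0 → dye.

dye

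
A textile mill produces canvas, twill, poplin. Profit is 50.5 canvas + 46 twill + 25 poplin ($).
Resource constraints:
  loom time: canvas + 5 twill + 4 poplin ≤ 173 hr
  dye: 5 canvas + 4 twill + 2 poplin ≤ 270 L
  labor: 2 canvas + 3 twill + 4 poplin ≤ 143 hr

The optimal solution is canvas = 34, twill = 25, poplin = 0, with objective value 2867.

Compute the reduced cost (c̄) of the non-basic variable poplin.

At the optimum: loom time uses 159 of 173 (slack = 14); dye uses 270 of 270 (binding); labor uses 143 of 143 (binding).
Slack constraints have shadow price 0 (complementary slackness).
The binding rows give the dual system: 5·y_dye + 2·y_labor = 50.5 and 4·y_dye + 3·y_labor = 46.
Solving: y_dye = 8.5, y_labor = 4.
Reduced cost of poplin: c₃ − yᵀa₃ = 25 − (8.5·2 + 4·4) = 25 − 33 = -8.

-8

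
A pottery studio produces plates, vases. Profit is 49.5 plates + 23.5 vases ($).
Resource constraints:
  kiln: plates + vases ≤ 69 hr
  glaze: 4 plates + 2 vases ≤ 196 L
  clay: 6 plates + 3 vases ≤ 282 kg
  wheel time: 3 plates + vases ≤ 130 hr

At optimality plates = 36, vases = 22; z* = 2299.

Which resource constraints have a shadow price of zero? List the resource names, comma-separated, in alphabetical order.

glaze, kiln

kiln: 58/69 (slack 11)
glaze: 188/196 (slack 8)
clay: 282/282 (binding)
wheel time: 130/130 (binding)
By complementary slackness, a constraint with positive slack has shadow price 0 → glaze, kiln.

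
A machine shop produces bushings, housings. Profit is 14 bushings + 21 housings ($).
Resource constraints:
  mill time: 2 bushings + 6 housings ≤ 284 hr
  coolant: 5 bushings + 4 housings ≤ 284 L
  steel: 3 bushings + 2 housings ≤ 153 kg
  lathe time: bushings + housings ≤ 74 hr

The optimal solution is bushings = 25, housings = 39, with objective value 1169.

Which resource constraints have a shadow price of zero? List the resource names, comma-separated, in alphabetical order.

mill time: 284/284 (binding)
coolant: 281/284 (slack 3)
steel: 153/153 (binding)
lathe time: 64/74 (slack 10)
By complementary slackness, a constraint with positive slack has shadow price 0 → coolant, lathe time.

coolant, lathe time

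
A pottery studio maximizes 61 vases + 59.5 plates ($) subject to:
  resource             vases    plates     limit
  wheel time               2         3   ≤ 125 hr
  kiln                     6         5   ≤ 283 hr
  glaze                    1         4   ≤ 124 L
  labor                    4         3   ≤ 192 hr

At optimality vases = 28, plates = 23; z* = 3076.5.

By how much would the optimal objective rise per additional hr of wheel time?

6.5

Binding: wheel time and kiln. Non-binding: glaze (4 unused), labor (11 unused).
Slack constraints have shadow price 0 (complementary slackness).
Dual feasibility on the basic columns requires 2·y_wheel time + 6·y_kiln = 61, 3·y_wheel time + 5·y_kiln = 59.5.
This yields shadow prices y_wheel time = 6.5, y_kiln = 8.
Shadow price of wheel time = 6.5.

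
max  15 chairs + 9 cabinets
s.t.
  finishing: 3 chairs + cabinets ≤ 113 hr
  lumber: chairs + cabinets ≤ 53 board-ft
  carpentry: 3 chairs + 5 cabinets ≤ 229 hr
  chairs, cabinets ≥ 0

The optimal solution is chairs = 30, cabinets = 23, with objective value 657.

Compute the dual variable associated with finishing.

At the optimum: finishing uses 113 of 113 (binding); lumber uses 53 of 53 (binding); carpentry uses 205 of 229 (slack = 24).
Since carpentry is not tight, its dual is 0.
From A_Bᵀ y = c: 3·y_finishing + 1·y_lumber = 15; 1·y_finishing + 1·y_lumber = 9.
This yields shadow prices y_finishing = 3, y_lumber = 6.
Shadow price of finishing = 3.

3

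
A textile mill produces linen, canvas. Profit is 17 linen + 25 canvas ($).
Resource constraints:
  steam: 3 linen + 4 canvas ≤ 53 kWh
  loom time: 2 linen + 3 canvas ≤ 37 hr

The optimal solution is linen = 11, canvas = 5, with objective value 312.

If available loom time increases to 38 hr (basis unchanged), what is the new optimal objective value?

Both steam and loom time are binding at x*.
From A_Bᵀ y = c: 3·y_steam + 2·y_loom time = 17; 4·y_steam + 3·y_loom time = 25.
Solving: y_steam = 1, y_loom time = 7.
Δz = y_loom time·Δb = 7 × (1) = 7, so new z* = 312 + 7 = 319.

319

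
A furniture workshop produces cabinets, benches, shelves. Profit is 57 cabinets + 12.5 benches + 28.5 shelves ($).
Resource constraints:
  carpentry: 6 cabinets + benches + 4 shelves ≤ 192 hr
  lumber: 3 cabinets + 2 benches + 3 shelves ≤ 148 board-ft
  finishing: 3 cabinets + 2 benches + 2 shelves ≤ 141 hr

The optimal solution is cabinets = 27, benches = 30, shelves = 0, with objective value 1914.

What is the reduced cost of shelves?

-9.5

At the optimum: carpentry uses 192 of 192 (binding); lumber uses 141 of 148 (slack = 7); finishing uses 141 of 141 (binding).
Since lumber is not tight, its dual is 0.
Dual feasibility on the basic columns requires 6·y_carpentry + 3·y_finishing = 57, 1·y_carpentry + 2·y_finishing = 12.5.
→ y_carpentry = 8.5 and y_finishing = 2.
Reduced cost of shelves: c₃ − yᵀa₃ = 28.5 − (8.5·4 + 2·2) = 28.5 − 38 = -9.5.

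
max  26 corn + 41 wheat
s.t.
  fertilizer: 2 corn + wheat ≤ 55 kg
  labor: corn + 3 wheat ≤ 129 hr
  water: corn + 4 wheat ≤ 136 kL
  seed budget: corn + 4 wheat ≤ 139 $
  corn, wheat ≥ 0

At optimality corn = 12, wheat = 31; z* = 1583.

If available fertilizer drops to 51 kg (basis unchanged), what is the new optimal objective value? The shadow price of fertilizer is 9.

1547

Δb = -4, so new z* = 1583 + (9)·(-4) = 1583 − 36 = 1547.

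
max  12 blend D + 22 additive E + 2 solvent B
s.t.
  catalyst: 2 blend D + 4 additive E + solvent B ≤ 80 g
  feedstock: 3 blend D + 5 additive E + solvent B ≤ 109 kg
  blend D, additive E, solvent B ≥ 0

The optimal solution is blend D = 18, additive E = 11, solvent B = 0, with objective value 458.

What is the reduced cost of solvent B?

Both catalyst and feedstock are binding at x*.
Dual feasibility on the basic columns requires 2·y_catalyst + 3·y_feedstock = 12, 4·y_catalyst + 5·y_feedstock = 22.
→ y_catalyst = 3 and y_feedstock = 2.
Reduced cost of solvent B: c₃ − yᵀa₃ = 2 − (3·1 + 2·1) = 2 − 5 = -3.

-3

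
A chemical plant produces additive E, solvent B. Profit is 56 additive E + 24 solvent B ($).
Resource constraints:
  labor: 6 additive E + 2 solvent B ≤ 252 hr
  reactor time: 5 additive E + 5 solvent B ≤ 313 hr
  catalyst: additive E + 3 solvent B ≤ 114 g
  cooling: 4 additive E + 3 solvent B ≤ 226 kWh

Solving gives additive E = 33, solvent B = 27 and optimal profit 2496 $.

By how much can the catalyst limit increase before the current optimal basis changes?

Binding constraints: labor, catalyst. The basis is B = [[6,2],[1,3]] with det 16.
Per unit increase in catalyst, x* moves by d = (-0.125, 0.375).
The basis stays optimal until reactor time becomes binding; allowable increase = 10.4 g.

10.4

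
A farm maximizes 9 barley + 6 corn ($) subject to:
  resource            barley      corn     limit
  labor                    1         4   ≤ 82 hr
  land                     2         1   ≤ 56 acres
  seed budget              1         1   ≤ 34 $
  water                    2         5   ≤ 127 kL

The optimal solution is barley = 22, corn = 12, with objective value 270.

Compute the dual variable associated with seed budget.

Check each constraint at x*: labor 70/82 (slack 12); land 56/56 (tight); seed budget 34/34 (tight); water 104/127 (slack 23).
Since labor, water are not tight, their duals are 0.
The binding rows give the dual system: 2·y_land + 1·y_seed budget = 9 and 1·y_land + 1·y_seed budget = 6.
→ y_land = 3 and y_seed budget = 3.
Shadow price of seed budget = 3.

3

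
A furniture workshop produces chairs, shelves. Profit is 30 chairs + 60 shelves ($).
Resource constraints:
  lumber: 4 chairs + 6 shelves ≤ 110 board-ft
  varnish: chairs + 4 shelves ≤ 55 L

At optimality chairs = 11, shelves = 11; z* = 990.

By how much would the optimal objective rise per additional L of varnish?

Both lumber and varnish are binding at x*.
Dual feasibility on the basic columns requires 4·y_lumber + 1·y_varnish = 30, 6·y_lumber + 4·y_varnish = 60.
This yields shadow prices y_lumber = 6, y_varnish = 6.
Shadow price of varnish = 6.

6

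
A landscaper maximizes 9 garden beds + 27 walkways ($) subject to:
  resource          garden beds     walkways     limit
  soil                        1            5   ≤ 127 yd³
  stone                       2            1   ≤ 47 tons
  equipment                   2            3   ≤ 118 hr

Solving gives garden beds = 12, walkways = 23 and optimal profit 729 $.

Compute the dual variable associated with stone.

Check each constraint at x*: soil 127/127 (tight); stone 47/47 (tight); equipment 93/118 (slack 25).
Slack constraints have shadow price 0 (complementary slackness).
From A_Bᵀ y = c: 1·y_soil + 2·y_stone = 9; 5·y_soil + 1·y_stone = 27.
Solving: y_soil = 5, y_stone = 2.
Shadow price of stone = 2.

2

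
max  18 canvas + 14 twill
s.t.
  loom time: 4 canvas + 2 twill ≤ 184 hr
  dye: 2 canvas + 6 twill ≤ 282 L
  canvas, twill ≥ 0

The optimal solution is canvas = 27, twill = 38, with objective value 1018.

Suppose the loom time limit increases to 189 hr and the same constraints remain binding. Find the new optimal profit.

1038

Check each constraint at x*: loom time 184/184 (tight); dye 282/282 (tight).
Dual feasibility on the basic columns requires 4·y_loom time + 2·y_dye = 18, 2·y_loom time + 6·y_dye = 14.
This yields shadow prices y_loom time = 4, y_dye = 1.
Δz = y_loom time·Δb = 4 × (5) = 20, so new z* = 1018 + 20 = 1038.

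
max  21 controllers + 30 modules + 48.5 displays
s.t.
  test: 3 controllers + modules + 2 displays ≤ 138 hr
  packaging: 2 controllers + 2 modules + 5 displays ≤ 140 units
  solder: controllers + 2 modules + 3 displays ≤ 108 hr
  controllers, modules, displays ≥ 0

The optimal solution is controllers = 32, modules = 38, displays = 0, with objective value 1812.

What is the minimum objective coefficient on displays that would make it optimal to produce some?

At the optimum: test uses 134 of 138 (slack = 4); packaging uses 140 of 140 (binding); solder uses 108 of 108 (binding).
Slack constraints have shadow price 0 (complementary slackness).
Dual feasibility on the basic columns requires 2·y_packaging + 1·y_solder = 21, 2·y_packaging + 2·y_solder = 30.
This yields shadow prices y_packaging = 6, y_solder = 9.
displays enters the basis when its profit ≥ yᵀa₃ = 6·5 + 9·3 = 57.

57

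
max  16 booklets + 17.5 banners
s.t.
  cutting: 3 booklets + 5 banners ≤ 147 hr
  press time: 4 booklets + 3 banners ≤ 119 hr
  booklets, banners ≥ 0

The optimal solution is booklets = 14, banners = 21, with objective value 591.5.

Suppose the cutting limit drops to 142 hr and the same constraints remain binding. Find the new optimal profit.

581.5

At the optimum: cutting uses 147 of 147 (binding); press time uses 119 of 119 (binding).
Dual feasibility on the basic columns requires 3·y_cutting + 4·y_press time = 16, 5·y_cutting + 3·y_press time = 17.5.
→ y_cutting = 2 and y_press time = 2.5.
Δz = y_cutting·Δb = 2 × (-5) = -10, so new z* = 591.5 − 10 = 581.5.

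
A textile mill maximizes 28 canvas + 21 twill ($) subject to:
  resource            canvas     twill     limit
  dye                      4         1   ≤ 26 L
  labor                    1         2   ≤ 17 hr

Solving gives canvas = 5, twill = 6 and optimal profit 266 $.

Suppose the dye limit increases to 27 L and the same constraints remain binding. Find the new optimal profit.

271

Check each constraint at x*: dye 26/26 (tight); labor 17/17 (tight).
The binding rows give the dual system: 4·y_dye + 1·y_labor = 28 and 1·y_dye + 2·y_labor = 21.
This yields shadow prices y_dye = 5, y_labor = 8.
Δz = y_dye·Δb = 5 × (1) = 5, so new z* = 266 + 5 = 271.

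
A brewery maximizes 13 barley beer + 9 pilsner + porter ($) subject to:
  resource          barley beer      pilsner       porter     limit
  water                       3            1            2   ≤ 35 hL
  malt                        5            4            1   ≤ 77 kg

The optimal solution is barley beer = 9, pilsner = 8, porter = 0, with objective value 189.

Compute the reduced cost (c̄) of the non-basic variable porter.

Both water and malt are binding at x*.
From A_Bᵀ y = c: 3·y_water + 5·y_malt = 13; 1·y_water + 4·y_malt = 9.
This yields shadow prices y_water = 1, y_malt = 2.
Reduced cost of porter: c₃ − yᵀa₃ = 1 − (1·2 + 2·1) = 1 − 4 = -3.

-3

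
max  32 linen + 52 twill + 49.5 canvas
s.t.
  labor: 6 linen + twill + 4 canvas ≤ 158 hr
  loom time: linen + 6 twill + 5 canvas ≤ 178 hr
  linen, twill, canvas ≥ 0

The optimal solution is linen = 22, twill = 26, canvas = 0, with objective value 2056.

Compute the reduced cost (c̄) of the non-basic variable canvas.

-6.5

Both labor and loom time are binding at x*.
From A_Bᵀ y = c: 6·y_labor + 1·y_loom time = 32; 1·y_labor + 6·y_loom time = 52.
Solving: y_labor = 4, y_loom time = 8.
Reduced cost of canvas: c₃ − yᵀa₃ = 49.5 − (4·4 + 8·5) = 49.5 − 56 = -6.5.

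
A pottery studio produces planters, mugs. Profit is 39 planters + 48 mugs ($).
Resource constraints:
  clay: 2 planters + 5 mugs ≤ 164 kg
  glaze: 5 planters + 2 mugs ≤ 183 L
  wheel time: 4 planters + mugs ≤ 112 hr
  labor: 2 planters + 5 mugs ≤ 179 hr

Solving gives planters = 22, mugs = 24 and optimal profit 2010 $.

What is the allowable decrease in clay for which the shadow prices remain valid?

Binding constraints: clay, wheel time. The basis is B = [[2,5],[4,1]] with det -18.
Per unit decrease in clay, x* moves by d = (0.0556, -0.2222).
The basis stays optimal until mugs reaches 0; allowable decrease = 108 kg.

108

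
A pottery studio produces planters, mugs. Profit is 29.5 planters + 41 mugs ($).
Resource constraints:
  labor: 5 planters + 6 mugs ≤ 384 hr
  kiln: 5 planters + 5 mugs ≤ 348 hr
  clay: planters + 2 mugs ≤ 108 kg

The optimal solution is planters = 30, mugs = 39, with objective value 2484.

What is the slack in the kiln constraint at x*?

3

kiln used = 5·30 + 5·39 = 345; slack = 348 − 345 = 3.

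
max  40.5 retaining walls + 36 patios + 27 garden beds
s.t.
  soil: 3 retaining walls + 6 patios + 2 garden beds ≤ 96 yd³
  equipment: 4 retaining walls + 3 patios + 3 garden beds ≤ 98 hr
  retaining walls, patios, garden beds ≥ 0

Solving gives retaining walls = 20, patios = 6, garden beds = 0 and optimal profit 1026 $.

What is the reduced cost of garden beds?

At the optimum: soil uses 96 of 96 (binding); equipment uses 98 of 98 (binding).
The binding rows give the dual system: 3·y_soil + 4·y_equipment = 40.5 and 6·y_soil + 3·y_equipment = 36.
Solving: y_soil = 1.5, y_equipment = 9.
Reduced cost of garden beds: c₃ − yᵀa₃ = 27 − (1.5·2 + 9·3) = 27 − 30 = -3.

-3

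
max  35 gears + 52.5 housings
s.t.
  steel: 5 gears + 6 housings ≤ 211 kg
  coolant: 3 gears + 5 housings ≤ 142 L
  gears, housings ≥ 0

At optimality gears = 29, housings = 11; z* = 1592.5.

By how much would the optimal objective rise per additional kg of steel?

Check each constraint at x*: steel 211/211 (tight); coolant 142/142 (tight).
From A_Bᵀ y = c: 5·y_steel + 3·y_coolant = 35; 6·y_steel + 5·y_coolant = 52.5.
Solving: y_steel = 2.5, y_coolant = 7.5.
Shadow price of steel = 2.5.

2.5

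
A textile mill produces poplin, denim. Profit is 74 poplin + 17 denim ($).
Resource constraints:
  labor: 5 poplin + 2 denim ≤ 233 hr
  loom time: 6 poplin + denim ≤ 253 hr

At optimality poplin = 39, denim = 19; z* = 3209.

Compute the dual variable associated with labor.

4

At the optimum: labor uses 233 of 233 (binding); loom time uses 253 of 253 (binding).
The binding rows give the dual system: 5·y_labor + 6·y_loom time = 74 and 2·y_labor + 1·y_loom time = 17.
→ y_labor = 4 and y_loom time = 9.
Shadow price of labor = 4.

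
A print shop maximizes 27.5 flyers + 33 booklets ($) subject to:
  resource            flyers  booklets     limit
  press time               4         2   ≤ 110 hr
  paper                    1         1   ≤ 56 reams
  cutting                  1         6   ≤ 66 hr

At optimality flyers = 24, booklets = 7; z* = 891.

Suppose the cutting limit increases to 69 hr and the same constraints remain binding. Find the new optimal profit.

At the optimum: press time uses 110 of 110 (binding); paper uses 31 of 56 (slack = 25); cutting uses 66 of 66 (binding).
Slack constraints have shadow price 0 (complementary slackness).
From A_Bᵀ y = c: 4·y_press time + 1·y_cutting = 27.5; 2·y_press time + 6·y_cutting = 33.
Solving: y_press time = 6, y_cutting = 3.5.
Δz = y_cutting·Δb = 3.5 × (3) = 10.5, so new z* = 891 + 10.5 = 901.5.

901.5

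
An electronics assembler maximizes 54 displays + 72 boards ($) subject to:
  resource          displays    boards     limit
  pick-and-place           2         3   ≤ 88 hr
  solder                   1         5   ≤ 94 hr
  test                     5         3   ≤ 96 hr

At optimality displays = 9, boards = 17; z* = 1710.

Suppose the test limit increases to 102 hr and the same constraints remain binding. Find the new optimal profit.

1764

Check each constraint at x*: pick-and-place 69/88 (slack 19); solder 94/94 (tight); test 96/96 (tight).
Since pick-and-place is not tight, its dual is 0.
From A_Bᵀ y = c: 1·y_solder + 5·y_test = 54; 5·y_solder + 3·y_test = 72.
→ y_solder = 9 and y_test = 9.
Δz = y_test·Δb = 9 × (6) = 54, so new z* = 1710 + 54 = 1764.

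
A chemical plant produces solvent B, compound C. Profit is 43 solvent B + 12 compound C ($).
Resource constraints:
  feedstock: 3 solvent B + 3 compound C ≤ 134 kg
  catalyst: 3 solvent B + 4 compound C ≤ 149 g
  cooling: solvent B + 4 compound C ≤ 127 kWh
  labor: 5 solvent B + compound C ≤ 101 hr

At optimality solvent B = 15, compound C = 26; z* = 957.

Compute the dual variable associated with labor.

8

At the optimum: feedstock uses 123 of 134 (slack = 11); catalyst uses 149 of 149 (binding); cooling uses 119 of 127 (slack = 8); labor uses 101 of 101 (binding).
By complementary slackness, y = 0 for the non-binding constraints.
The binding rows give the dual system: 3·y_catalyst + 5·y_labor = 43 and 4·y_catalyst + 1·y_labor = 12.
→ y_catalyst = 1 and y_labor = 8.
Shadow price of labor = 8.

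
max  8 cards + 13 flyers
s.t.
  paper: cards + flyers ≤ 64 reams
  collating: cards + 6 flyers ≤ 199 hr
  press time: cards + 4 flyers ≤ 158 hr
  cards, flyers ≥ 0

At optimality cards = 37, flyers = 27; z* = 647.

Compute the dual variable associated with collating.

At the optimum: paper uses 64 of 64 (binding); collating uses 199 of 199 (binding); press time uses 145 of 158 (slack = 13).
By complementary slackness, y = 0 for the non-binding constraint.
From A_Bᵀ y = c: 1·y_paper + 1·y_collating = 8; 1·y_paper + 6·y_collating = 13.
This yields shadow prices y_paper = 7, y_collating = 1.
Shadow price of collating = 1.

1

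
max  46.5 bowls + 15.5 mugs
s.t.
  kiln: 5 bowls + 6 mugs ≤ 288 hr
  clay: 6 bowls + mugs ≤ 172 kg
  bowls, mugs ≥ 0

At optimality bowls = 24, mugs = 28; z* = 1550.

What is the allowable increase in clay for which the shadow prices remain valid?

Binding constraints: kiln, clay. The basis is B = [[5,6],[6,1]] with det -31.
Per unit increase in clay, x* moves by d = (0.1935, -0.1613).
The basis stays optimal until mugs reaches 0; allowable increase = 173.6 kg.

173.6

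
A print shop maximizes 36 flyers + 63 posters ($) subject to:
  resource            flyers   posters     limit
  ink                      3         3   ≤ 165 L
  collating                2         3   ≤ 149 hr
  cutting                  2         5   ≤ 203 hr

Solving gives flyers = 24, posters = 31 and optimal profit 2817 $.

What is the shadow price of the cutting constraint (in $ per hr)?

At the optimum: ink uses 165 of 165 (binding); collating uses 141 of 149 (slack = 8); cutting uses 203 of 203 (binding).
Slack constraints have shadow price 0 (complementary slackness).
The binding rows give the dual system: 3·y_ink + 2·y_cutting = 36 and 3·y_ink + 5·y_cutting = 63.
Solving: y_ink = 6, y_cutting = 9.
Shadow price of cutting = 9.

9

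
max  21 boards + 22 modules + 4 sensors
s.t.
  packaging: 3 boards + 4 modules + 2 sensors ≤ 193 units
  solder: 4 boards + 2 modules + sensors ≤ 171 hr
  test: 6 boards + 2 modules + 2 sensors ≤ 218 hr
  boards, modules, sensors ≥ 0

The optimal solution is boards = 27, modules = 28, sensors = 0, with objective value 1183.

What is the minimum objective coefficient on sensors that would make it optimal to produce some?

At the optimum: packaging uses 193 of 193 (binding); solder uses 164 of 171 (slack = 7); test uses 218 of 218 (binding).
Since solder is not tight, its dual is 0.
Dual feasibility on the basic columns requires 3·y_packaging + 6·y_test = 21, 4·y_packaging + 2·y_test = 22.
Solving: y_packaging = 5, y_test = 1.
sensors enters the basis when its profit ≥ yᵀa₃ = 5·2 + 1·2 = 12.

12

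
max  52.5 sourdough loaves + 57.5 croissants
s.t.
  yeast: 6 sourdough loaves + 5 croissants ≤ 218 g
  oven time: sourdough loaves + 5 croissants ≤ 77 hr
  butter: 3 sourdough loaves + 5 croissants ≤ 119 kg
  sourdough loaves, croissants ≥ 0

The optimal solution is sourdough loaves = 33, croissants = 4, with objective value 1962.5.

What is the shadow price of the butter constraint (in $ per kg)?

5.5

Binding: yeast and butter. Non-binding: oven time (24 unused).
Slack constraints have shadow price 0 (complementary slackness).
Dual feasibility on the basic columns requires 6·y_yeast + 3·y_butter = 52.5, 5·y_yeast + 5·y_butter = 57.5.
Solving: y_yeast = 6, y_butter = 5.5.
Shadow price of butter = 5.5.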